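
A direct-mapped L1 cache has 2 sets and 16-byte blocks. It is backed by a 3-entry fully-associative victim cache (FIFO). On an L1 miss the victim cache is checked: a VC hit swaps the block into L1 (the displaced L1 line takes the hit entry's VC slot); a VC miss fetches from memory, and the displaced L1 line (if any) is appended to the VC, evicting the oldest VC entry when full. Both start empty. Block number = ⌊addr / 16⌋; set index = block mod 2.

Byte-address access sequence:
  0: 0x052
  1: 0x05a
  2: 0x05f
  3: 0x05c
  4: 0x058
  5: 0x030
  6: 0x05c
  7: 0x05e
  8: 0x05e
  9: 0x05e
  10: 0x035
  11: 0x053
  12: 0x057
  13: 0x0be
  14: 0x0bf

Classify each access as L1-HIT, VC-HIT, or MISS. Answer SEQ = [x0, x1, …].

SEQ = [MISS, L1-HIT, L1-HIT, L1-HIT, L1-HIT, MISS, VC-HIT, L1-HIT, L1-HIT, L1-HIT, VC-HIT, VC-HIT, L1-HIT, MISS, L1-HIT]

0: 0x52 (blk 5, set 1) → MISS  vc=[]
1: 0x5a (blk 5, set 1) → L1-HIT  vc=[]
2: 0x5f (blk 5, set 1) → L1-HIT  vc=[]
3: 0x5c (blk 5, set 1) → L1-HIT  vc=[]
4: 0x58 (blk 5, set 1) → L1-HIT  vc=[]
5: 0x30 (blk 3, set 1) → MISS  vc=[5]
6: 0x5c (blk 5, set 1) → VC-HIT  vc=[3]
7: 0x5e (blk 5, set 1) → L1-HIT  vc=[3]
8: 0x5e (blk 5, set 1) → L1-HIT  vc=[3]
9: 0x5e (blk 5, set 1) → L1-HIT  vc=[3]
10: 0x35 (blk 3, set 1) → VC-HIT  vc=[5]
11: 0x53 (blk 5, set 1) → VC-HIT  vc=[3]
12: 0x57 (blk 5, set 1) → L1-HIT  vc=[3]
13: 0xbe (blk 11, set 1) → MISS  vc=[3, 5]
14: 0xbf (blk 11, set 1) → L1-HIT  vc=[3, 5]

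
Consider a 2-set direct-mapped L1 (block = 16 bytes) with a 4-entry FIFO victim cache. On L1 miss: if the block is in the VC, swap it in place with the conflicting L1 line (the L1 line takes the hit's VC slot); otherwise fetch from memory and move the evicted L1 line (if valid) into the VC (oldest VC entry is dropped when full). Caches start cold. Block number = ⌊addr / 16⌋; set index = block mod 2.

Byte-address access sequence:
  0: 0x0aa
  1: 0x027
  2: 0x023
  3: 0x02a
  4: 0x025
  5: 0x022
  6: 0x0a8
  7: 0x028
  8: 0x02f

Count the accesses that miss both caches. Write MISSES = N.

MISSES = 2

  [0] addr=0xaa blk=10 s=0: MISS | VC []
  [1] addr=0x27 blk=2 s=0: MISS | VC [10]
  [2] addr=0x23 blk=2 s=0: L1-HIT | VC [10]
  [3] addr=0x2a blk=2 s=0: L1-HIT | VC [10]
  [4] addr=0x25 blk=2 s=0: L1-HIT | VC [10]
  [5] addr=0x22 blk=2 s=0: L1-HIT | VC [10]
  [6] addr=0xa8 blk=10 s=0: VC-HIT | VC [2]
  [7] addr=0x28 blk=2 s=0: VC-HIT | VC [10]
  [8] addr=0x2f blk=2 s=0: L1-HIT | VC [10]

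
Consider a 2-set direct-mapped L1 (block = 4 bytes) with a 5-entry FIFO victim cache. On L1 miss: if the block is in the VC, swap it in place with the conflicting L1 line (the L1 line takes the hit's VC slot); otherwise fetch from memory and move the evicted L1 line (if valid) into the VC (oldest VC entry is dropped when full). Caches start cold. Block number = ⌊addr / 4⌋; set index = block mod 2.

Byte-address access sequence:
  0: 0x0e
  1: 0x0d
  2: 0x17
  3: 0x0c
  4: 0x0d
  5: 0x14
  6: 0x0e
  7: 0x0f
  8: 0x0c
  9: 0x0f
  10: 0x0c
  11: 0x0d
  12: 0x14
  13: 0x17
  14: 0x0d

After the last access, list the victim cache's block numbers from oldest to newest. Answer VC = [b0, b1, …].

0: 0xe (blk 3, set 1) → MISS  vc=[]
1: 0xd (blk 3, set 1) → L1-HIT  vc=[]
2: 0x17 (blk 5, set 1) → MISS  vc=[3]
3: 0xc (blk 3, set 1) → VC-HIT  vc=[5]
4: 0xd (blk 3, set 1) → L1-HIT  vc=[5]
5: 0x14 (blk 5, set 1) → VC-HIT  vc=[3]
6: 0xe (blk 3, set 1) → VC-HIT  vc=[5]
7: 0xf (blk 3, set 1) → L1-HIT  vc=[5]
8: 0xc (blk 3, set 1) → L1-HIT  vc=[5]
9: 0xf (blk 3, set 1) → L1-HIT  vc=[5]
10: 0xc (blk 3, set 1) → L1-HIT  vc=[5]
11: 0xd (blk 3, set 1) → L1-HIT  vc=[5]
12: 0x14 (blk 5, set 1) → VC-HIT  vc=[3]
13: 0x17 (blk 5, set 1) → L1-HIT  vc=[3]
14: 0xd (blk 3, set 1) → VC-HIT  vc=[5]

VC = [5]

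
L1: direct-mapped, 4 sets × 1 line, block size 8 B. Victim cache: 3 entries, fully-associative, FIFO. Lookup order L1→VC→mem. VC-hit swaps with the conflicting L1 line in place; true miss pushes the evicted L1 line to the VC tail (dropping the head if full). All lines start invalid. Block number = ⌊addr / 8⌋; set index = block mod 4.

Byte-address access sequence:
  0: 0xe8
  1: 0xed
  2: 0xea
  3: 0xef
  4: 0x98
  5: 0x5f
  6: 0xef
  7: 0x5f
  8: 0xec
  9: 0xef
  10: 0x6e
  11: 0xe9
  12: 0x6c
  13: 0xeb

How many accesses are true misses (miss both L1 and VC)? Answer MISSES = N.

#0 0xe8→b29/s1 MISS; vc=[]
#1 0xed→b29/s1 L1-HIT; vc=[]
#2 0xea→b29/s1 L1-HIT; vc=[]
#3 0xef→b29/s1 L1-HIT; vc=[]
#4 0x98→b19/s3 MISS; vc=[]
#5 0x5f→b11/s3 MISS; vc=[19]
#6 0xef→b29/s1 L1-HIT; vc=[19]
#7 0x5f→b11/s3 L1-HIT; vc=[19]
#8 0xec→b29/s1 L1-HIT; vc=[19]
#9 0xef→b29/s1 L1-HIT; vc=[19]
#10 0x6e→b13/s1 MISS; vc=[19,29]
#11 0xe9→b29/s1 VC-HIT; vc=[19,13]
#12 0x6c→b13/s1 VC-HIT; vc=[19,29]
#13 0xeb→b29/s1 VC-HIT; vc=[19,13]

MISSES = 4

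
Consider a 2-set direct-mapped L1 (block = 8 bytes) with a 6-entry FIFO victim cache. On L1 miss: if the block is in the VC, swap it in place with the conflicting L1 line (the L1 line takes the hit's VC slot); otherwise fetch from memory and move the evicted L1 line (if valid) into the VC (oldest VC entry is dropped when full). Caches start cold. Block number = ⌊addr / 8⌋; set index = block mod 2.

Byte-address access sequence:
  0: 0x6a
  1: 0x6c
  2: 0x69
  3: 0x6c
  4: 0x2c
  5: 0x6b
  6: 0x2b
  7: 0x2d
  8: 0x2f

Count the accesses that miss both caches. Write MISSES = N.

MISSES = 2

  [0] addr=0x6a blk=13 s=1: MISS | VC []
  [1] addr=0x6c blk=13 s=1: L1-HIT | VC []
  [2] addr=0x69 blk=13 s=1: L1-HIT | VC []
  [3] addr=0x6c blk=13 s=1: L1-HIT | VC []
  [4] addr=0x2c blk=5 s=1: MISS | VC [13]
  [5] addr=0x6b blk=13 s=1: VC-HIT | VC [5]
  [6] addr=0x2b blk=5 s=1: VC-HIT | VC [13]
  [7] addr=0x2d blk=5 s=1: L1-HIT | VC [13]
  [8] addr=0x2f blk=5 s=1: L1-HIT | VC [13]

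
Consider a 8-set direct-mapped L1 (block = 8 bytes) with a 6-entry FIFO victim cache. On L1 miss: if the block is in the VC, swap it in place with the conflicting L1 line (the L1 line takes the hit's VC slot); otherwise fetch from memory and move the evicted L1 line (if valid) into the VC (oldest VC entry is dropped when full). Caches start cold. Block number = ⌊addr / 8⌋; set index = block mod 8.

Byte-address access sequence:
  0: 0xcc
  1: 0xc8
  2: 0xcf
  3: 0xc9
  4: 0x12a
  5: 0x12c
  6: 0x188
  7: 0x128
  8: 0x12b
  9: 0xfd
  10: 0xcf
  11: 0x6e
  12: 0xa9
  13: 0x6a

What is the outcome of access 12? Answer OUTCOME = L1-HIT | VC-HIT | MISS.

OUTCOME = MISS

  [0] addr=0xcc blk=25 s=1: MISS | VC []
  [1] addr=0xc8 blk=25 s=1: L1-HIT | VC []
  [2] addr=0xcf blk=25 s=1: L1-HIT | VC []
  [3] addr=0xc9 blk=25 s=1: L1-HIT | VC []
  [4] addr=0x12a blk=37 s=5: MISS | VC []
  [5] addr=0x12c blk=37 s=5: L1-HIT | VC []
  [6] addr=0x188 blk=49 s=1: MISS | VC [25]
  [7] addr=0x128 blk=37 s=5: L1-HIT | VC [25]
  [8] addr=0x12b blk=37 s=5: L1-HIT | VC [25]
  [9] addr=0xfd blk=31 s=7: MISS | VC [25]
  [10] addr=0xcf blk=25 s=1: VC-HIT | VC [49]
  [11] addr=0x6e blk=13 s=5: MISS | VC [49, 37]
  [12] addr=0xa9 blk=21 s=5: MISS | VC [49, 37, 13]
  [13] addr=0x6a blk=13 s=5: VC-HIT | VC [49, 37, 21]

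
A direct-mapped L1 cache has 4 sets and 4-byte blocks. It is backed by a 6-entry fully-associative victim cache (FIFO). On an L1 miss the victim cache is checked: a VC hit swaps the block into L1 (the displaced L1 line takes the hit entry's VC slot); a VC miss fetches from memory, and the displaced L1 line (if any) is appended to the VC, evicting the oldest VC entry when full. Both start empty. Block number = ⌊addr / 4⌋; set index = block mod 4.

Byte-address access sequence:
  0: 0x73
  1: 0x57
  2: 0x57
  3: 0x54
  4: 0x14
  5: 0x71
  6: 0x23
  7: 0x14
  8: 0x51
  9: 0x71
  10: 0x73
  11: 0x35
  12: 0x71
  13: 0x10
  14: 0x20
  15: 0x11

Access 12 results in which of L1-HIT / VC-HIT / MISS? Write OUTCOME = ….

OUTCOME = L1-HIT

#0 0x73→b28/s0 MISS; vc=[]
#1 0x57→b21/s1 MISS; vc=[]
#2 0x57→b21/s1 L1-HIT; vc=[]
#3 0x54→b21/s1 L1-HIT; vc=[]
#4 0x14→b5/s1 MISS; vc=[21]
#5 0x71→b28/s0 L1-HIT; vc=[21]
#6 0x23→b8/s0 MISS; vc=[21,28]
#7 0x14→b5/s1 L1-HIT; vc=[21,28]
#8 0x51→b20/s0 MISS; vc=[21,28,8]
#9 0x71→b28/s0 VC-HIT; vc=[21,20,8]
#10 0x73→b28/s0 L1-HIT; vc=[21,20,8]
#11 0x35→b13/s1 MISS; vc=[21,20,8,5]
#12 0x71→b28/s0 L1-HIT; vc=[21,20,8,5]
#13 0x10→b4/s0 MISS; vc=[21,20,8,5,28]
#14 0x20→b8/s0 VC-HIT; vc=[21,20,4,5,28]
#15 0x11→b4/s0 VC-HIT; vc=[21,20,8,5,28]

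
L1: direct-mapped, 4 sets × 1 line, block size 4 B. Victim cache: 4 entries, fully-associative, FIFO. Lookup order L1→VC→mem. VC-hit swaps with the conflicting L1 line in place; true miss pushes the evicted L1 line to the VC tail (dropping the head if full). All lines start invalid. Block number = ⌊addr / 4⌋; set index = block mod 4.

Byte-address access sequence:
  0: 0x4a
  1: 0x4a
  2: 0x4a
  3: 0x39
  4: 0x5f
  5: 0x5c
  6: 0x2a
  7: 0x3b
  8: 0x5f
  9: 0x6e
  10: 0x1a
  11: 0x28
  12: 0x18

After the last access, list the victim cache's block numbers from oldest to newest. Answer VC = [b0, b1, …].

VC = [18, 10, 23, 14]

#0 0x4a→b18/s2 MISS; vc=[]
#1 0x4a→b18/s2 L1-HIT; vc=[]
#2 0x4a→b18/s2 L1-HIT; vc=[]
#3 0x39→b14/s2 MISS; vc=[18]
#4 0x5f→b23/s3 MISS; vc=[18]
#5 0x5c→b23/s3 L1-HIT; vc=[18]
#6 0x2a→b10/s2 MISS; vc=[18,14]
#7 0x3b→b14/s2 VC-HIT; vc=[18,10]
#8 0x5f→b23/s3 L1-HIT; vc=[18,10]
#9 0x6e→b27/s3 MISS; vc=[18,10,23]
#10 0x1a→b6/s2 MISS; vc=[18,10,23,14]
#11 0x28→b10/s2 VC-HIT; vc=[18,6,23,14]
#12 0x18→b6/s2 VC-HIT; vc=[18,10,23,14]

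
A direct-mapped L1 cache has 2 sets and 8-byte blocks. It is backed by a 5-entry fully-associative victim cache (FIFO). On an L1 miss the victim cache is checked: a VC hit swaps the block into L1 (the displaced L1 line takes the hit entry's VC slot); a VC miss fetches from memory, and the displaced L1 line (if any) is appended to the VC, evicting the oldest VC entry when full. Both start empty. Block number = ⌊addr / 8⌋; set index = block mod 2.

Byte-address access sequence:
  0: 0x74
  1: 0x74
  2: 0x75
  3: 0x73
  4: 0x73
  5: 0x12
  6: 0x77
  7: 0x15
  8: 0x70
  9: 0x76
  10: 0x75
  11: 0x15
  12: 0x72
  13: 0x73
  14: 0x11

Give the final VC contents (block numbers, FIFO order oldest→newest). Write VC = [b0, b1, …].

#0 0x74→b14/s0 MISS; vc=[]
#1 0x74→b14/s0 L1-HIT; vc=[]
#2 0x75→b14/s0 L1-HIT; vc=[]
#3 0x73→b14/s0 L1-HIT; vc=[]
#4 0x73→b14/s0 L1-HIT; vc=[]
#5 0x12→b2/s0 MISS; vc=[14]
#6 0x77→b14/s0 VC-HIT; vc=[2]
#7 0x15→b2/s0 VC-HIT; vc=[14]
#8 0x70→b14/s0 VC-HIT; vc=[2]
#9 0x76→b14/s0 L1-HIT; vc=[2]
#10 0x75→b14/s0 L1-HIT; vc=[2]
#11 0x15→b2/s0 VC-HIT; vc=[14]
#12 0x72→b14/s0 VC-HIT; vc=[2]
#13 0x73→b14/s0 L1-HIT; vc=[2]
#14 0x11→b2/s0 VC-HIT; vc=[14]

VC = [14]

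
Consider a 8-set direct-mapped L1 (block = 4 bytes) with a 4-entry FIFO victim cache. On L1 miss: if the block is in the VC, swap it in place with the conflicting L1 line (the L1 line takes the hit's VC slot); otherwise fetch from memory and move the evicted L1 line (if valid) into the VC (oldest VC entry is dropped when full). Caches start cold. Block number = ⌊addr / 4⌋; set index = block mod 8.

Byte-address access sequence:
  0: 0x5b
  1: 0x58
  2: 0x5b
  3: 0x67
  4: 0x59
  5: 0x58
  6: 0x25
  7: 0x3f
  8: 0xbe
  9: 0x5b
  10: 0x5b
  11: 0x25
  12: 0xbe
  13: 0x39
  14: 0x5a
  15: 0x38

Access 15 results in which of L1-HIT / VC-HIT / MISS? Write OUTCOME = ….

0: 0x5b (blk 22, set 6) → MISS  vc=[]
1: 0x58 (blk 22, set 6) → L1-HIT  vc=[]
2: 0x5b (blk 22, set 6) → L1-HIT  vc=[]
3: 0x67 (blk 25, set 1) → MISS  vc=[]
4: 0x59 (blk 22, set 6) → L1-HIT  vc=[]
5: 0x58 (blk 22, set 6) → L1-HIT  vc=[]
6: 0x25 (blk 9, set 1) → MISS  vc=[25]
7: 0x3f (blk 15, set 7) → MISS  vc=[25]
8: 0xbe (blk 47, set 7) → MISS  vc=[25, 15]
9: 0x5b (blk 22, set 6) → L1-HIT  vc=[25, 15]
10: 0x5b (blk 22, set 6) → L1-HIT  vc=[25, 15]
11: 0x25 (blk 9, set 1) → L1-HIT  vc=[25, 15]
12: 0xbe (blk 47, set 7) → L1-HIT  vc=[25, 15]
13: 0x39 (blk 14, set 6) → MISS  vc=[25, 15, 22]
14: 0x5a (blk 22, set 6) → VC-HIT  vc=[25, 15, 14]
15: 0x38 (blk 14, set 6) → VC-HIT  vc=[25, 15, 22]

OUTCOME = VC-HIT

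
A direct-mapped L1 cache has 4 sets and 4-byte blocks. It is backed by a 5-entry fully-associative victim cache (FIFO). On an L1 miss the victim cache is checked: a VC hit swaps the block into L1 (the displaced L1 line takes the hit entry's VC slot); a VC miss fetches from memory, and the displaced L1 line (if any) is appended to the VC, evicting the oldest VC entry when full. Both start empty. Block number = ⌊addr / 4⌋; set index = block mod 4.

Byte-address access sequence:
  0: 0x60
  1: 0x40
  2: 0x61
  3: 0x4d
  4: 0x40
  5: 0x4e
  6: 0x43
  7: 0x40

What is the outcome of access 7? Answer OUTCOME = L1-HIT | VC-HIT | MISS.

0: 0x60 (blk 24, set 0) → MISS  vc=[]
1: 0x40 (blk 16, set 0) → MISS  vc=[24]
2: 0x61 (blk 24, set 0) → VC-HIT  vc=[16]
3: 0x4d (blk 19, set 3) → MISS  vc=[16]
4: 0x40 (blk 16, set 0) → VC-HIT  vc=[24]
5: 0x4e (blk 19, set 3) → L1-HIT  vc=[24]
6: 0x43 (blk 16, set 0) → L1-HIT  vc=[24]
7: 0x40 (blk 16, set 0) → L1-HIT  vc=[24]

OUTCOME = L1-HIT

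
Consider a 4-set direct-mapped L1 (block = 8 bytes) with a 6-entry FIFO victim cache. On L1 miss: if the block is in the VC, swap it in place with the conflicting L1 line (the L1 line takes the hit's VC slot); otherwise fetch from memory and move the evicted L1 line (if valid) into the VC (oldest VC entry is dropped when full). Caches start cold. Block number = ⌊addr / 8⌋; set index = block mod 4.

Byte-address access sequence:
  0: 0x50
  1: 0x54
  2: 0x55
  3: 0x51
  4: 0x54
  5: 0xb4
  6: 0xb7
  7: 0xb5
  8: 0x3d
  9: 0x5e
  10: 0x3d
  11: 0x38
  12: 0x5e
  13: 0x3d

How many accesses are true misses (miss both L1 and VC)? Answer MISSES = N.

  [0] addr=0x50 blk=10 s=2: MISS | VC []
  [1] addr=0x54 blk=10 s=2: L1-HIT | VC []
  [2] addr=0x55 blk=10 s=2: L1-HIT | VC []
  [3] addr=0x51 blk=10 s=2: L1-HIT | VC []
  [4] addr=0x54 blk=10 s=2: L1-HIT | VC []
  [5] addr=0xb4 blk=22 s=2: MISS | VC [10]
  [6] addr=0xb7 blk=22 s=2: L1-HIT | VC [10]
  [7] addr=0xb5 blk=22 s=2: L1-HIT | VC [10]
  [8] addr=0x3d blk=7 s=3: MISS | VC [10]
  [9] addr=0x5e blk=11 s=3: MISS | VC [10, 7]
  [10] addr=0x3d blk=7 s=3: VC-HIT | VC [10, 11]
  [11] addr=0x38 blk=7 s=3: L1-HIT | VC [10, 11]
  [12] addr=0x5e blk=11 s=3: VC-HIT | VC [10, 7]
  [13] addr=0x3d blk=7 s=3: VC-HIT | VC [10, 11]

MISSES = 4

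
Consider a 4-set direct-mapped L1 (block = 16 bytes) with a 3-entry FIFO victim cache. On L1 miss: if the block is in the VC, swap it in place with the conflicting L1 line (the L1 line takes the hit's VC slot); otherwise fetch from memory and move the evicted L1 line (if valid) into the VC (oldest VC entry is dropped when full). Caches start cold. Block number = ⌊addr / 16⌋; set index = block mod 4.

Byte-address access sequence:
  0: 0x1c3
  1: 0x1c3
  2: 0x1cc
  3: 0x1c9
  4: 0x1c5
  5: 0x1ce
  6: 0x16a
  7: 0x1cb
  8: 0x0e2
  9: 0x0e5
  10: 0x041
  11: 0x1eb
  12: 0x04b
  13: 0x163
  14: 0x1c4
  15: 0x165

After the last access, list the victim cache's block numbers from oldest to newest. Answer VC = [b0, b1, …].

#0 0x1c3→b28/s0 MISS; vc=[]
#1 0x1c3→b28/s0 L1-HIT; vc=[]
#2 0x1cc→b28/s0 L1-HIT; vc=[]
#3 0x1c9→b28/s0 L1-HIT; vc=[]
#4 0x1c5→b28/s0 L1-HIT; vc=[]
#5 0x1ce→b28/s0 L1-HIT; vc=[]
#6 0x16a→b22/s2 MISS; vc=[]
#7 0x1cb→b28/s0 L1-HIT; vc=[]
#8 0xe2→b14/s2 MISS; vc=[22]
#9 0xe5→b14/s2 L1-HIT; vc=[22]
#10 0x41→b4/s0 MISS; vc=[22,28]
#11 0x1eb→b30/s2 MISS; vc=[22,28,14]
#12 0x4b→b4/s0 L1-HIT; vc=[22,28,14]
#13 0x163→b22/s2 VC-HIT; vc=[30,28,14]
#14 0x1c4→b28/s0 VC-HIT; vc=[30,4,14]
#15 0x165→b22/s2 L1-HIT; vc=[30,4,14]

VC = [30, 4, 14]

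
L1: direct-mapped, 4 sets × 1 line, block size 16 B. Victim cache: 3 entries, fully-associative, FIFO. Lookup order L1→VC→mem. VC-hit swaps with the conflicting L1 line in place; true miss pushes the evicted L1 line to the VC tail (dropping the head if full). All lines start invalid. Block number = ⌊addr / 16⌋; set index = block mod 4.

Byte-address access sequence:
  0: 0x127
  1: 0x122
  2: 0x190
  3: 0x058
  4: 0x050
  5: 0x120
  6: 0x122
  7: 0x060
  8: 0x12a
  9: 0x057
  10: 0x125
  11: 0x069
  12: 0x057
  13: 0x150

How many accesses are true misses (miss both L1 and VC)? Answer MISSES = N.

0: 0x127 (blk 18, set 2) → MISS  vc=[]
1: 0x122 (blk 18, set 2) → L1-HIT  vc=[]
2: 0x190 (blk 25, set 1) → MISS  vc=[]
3: 0x58 (blk 5, set 1) → MISS  vc=[25]
4: 0x50 (blk 5, set 1) → L1-HIT  vc=[25]
5: 0x120 (blk 18, set 2) → L1-HIT  vc=[25]
6: 0x122 (blk 18, set 2) → L1-HIT  vc=[25]
7: 0x60 (blk 6, set 2) → MISS  vc=[25, 18]
8: 0x12a (blk 18, set 2) → VC-HIT  vc=[25, 6]
9: 0x57 (blk 5, set 1) → L1-HIT  vc=[25, 6]
10: 0x125 (blk 18, set 2) → L1-HIT  vc=[25, 6]
11: 0x69 (blk 6, set 2) → VC-HIT  vc=[25, 18]
12: 0x57 (blk 5, set 1) → L1-HIT  vc=[25, 18]
13: 0x150 (blk 21, set 1) → MISS  vc=[25, 18, 5]

MISSES = 5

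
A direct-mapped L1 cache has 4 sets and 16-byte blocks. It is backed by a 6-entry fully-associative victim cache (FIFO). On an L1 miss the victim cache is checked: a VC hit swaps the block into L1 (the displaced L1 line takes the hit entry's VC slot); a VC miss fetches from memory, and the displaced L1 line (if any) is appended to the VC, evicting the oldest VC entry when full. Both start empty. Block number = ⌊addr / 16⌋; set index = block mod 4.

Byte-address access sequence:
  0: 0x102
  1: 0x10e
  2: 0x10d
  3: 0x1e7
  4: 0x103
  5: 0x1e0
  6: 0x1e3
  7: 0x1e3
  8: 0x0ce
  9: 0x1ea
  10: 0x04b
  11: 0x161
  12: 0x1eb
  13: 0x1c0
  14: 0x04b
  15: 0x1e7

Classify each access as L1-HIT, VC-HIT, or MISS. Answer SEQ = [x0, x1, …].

  [0] addr=0x102 blk=16 s=0: MISS | VC []
  [1] addr=0x10e blk=16 s=0: L1-HIT | VC []
  [2] addr=0x10d blk=16 s=0: L1-HIT | VC []
  [3] addr=0x1e7 blk=30 s=2: MISS | VC []
  [4] addr=0x103 blk=16 s=0: L1-HIT | VC []
  [5] addr=0x1e0 blk=30 s=2: L1-HIT | VC []
  [6] addr=0x1e3 blk=30 s=2: L1-HIT | VC []
  [7] addr=0x1e3 blk=30 s=2: L1-HIT | VC []
  [8] addr=0xce blk=12 s=0: MISS | VC [16]
  [9] addr=0x1ea blk=30 s=2: L1-HIT | VC [16]
  [10] addr=0x4b blk=4 s=0: MISS | VC [16, 12]
  [11] addr=0x161 blk=22 s=2: MISS | VC [16, 12, 30]
  [12] addr=0x1eb blk=30 s=2: VC-HIT | VC [16, 12, 22]
  [13] addr=0x1c0 blk=28 s=0: MISS | VC [16, 12, 22, 4]
  [14] addr=0x4b blk=4 s=0: VC-HIT | VC [16, 12, 22, 28]
  [15] addr=0x1e7 blk=30 s=2: L1-HIT | VC [16, 12, 22, 28]

SEQ = [MISS, L1-HIT, L1-HIT, MISS, L1-HIT, L1-HIT, L1-HIT, L1-HIT, MISS, L1-HIT, MISS, MISS, VC-HIT, MISS, VC-HIT, L1-HIT]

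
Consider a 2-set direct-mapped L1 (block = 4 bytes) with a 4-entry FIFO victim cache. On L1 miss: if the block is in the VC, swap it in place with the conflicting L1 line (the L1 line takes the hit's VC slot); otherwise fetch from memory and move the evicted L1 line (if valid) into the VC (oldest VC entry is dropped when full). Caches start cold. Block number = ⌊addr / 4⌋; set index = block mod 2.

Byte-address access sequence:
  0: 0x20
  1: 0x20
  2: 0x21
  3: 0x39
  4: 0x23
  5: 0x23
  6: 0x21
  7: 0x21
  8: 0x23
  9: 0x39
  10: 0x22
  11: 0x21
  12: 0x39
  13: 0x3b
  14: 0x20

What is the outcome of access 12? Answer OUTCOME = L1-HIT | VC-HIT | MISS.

OUTCOME = VC-HIT

0: 0x20 (blk 8, set 0) → MISS  vc=[]
1: 0x20 (blk 8, set 0) → L1-HIT  vc=[]
2: 0x21 (blk 8, set 0) → L1-HIT  vc=[]
3: 0x39 (blk 14, set 0) → MISS  vc=[8]
4: 0x23 (blk 8, set 0) → VC-HIT  vc=[14]
5: 0x23 (blk 8, set 0) → L1-HIT  vc=[14]
6: 0x21 (blk 8, set 0) → L1-HIT  vc=[14]
7: 0x21 (blk 8, set 0) → L1-HIT  vc=[14]
8: 0x23 (blk 8, set 0) → L1-HIT  vc=[14]
9: 0x39 (blk 14, set 0) → VC-HIT  vc=[8]
10: 0x22 (blk 8, set 0) → VC-HIT  vc=[14]
11: 0x21 (blk 8, set 0) → L1-HIT  vc=[14]
12: 0x39 (blk 14, set 0) → VC-HIT  vc=[8]
13: 0x3b (blk 14, set 0) → L1-HIT  vc=[8]
14: 0x20 (blk 8, set 0) → VC-HIT  vc=[14]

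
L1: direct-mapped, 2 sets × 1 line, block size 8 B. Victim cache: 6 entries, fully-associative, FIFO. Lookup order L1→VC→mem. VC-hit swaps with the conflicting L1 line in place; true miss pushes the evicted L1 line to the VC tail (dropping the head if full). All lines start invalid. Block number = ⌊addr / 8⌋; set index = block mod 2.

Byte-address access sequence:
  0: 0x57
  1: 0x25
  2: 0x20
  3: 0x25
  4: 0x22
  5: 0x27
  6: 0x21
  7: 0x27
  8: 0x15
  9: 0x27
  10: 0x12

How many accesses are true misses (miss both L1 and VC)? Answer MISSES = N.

#0 0x57→b10/s0 MISS; vc=[]
#1 0x25→b4/s0 MISS; vc=[10]
#2 0x20→b4/s0 L1-HIT; vc=[10]
#3 0x25→b4/s0 L1-HIT; vc=[10]
#4 0x22→b4/s0 L1-HIT; vc=[10]
#5 0x27→b4/s0 L1-HIT; vc=[10]
#6 0x21→b4/s0 L1-HIT; vc=[10]
#7 0x27→b4/s0 L1-HIT; vc=[10]
#8 0x15→b2/s0 MISS; vc=[10,4]
#9 0x27→b4/s0 VC-HIT; vc=[10,2]
#10 0x12→b2/s0 VC-HIT; vc=[10,4]

MISSES = 3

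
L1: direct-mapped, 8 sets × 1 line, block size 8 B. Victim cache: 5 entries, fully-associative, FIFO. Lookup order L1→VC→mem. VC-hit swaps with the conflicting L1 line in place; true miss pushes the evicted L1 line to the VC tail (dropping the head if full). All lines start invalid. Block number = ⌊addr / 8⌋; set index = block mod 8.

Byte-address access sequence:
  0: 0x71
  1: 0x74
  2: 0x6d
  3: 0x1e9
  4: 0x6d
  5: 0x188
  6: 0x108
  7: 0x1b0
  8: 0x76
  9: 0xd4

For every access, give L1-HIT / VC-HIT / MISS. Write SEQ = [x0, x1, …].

SEQ = [MISS, L1-HIT, MISS, MISS, VC-HIT, MISS, MISS, MISS, VC-HIT, MISS]

  [0] addr=0x71 blk=14 s=6: MISS | VC []
  [1] addr=0x74 blk=14 s=6: L1-HIT | VC []
  [2] addr=0x6d blk=13 s=5: MISS | VC []
  [3] addr=0x1e9 blk=61 s=5: MISS | VC [13]
  [4] addr=0x6d blk=13 s=5: VC-HIT | VC [61]
  [5] addr=0x188 blk=49 s=1: MISS | VC [61]
  [6] addr=0x108 blk=33 s=1: MISS | VC [61, 49]
  [7] addr=0x1b0 blk=54 s=6: MISS | VC [61, 49, 14]
  [8] addr=0x76 blk=14 s=6: VC-HIT | VC [61, 49, 54]
  [9] addr=0xd4 blk=26 s=2: MISS | VC [61, 49, 54]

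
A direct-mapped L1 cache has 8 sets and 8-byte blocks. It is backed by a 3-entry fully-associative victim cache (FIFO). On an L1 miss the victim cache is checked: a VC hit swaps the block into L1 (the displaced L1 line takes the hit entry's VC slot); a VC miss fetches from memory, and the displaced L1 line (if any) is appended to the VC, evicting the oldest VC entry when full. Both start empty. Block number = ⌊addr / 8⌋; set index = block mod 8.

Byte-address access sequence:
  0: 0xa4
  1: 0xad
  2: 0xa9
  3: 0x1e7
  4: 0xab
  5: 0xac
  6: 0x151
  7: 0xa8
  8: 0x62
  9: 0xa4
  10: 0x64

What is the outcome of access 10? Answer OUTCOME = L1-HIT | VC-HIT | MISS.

0: 0xa4 (blk 20, set 4) → MISS  vc=[]
1: 0xad (blk 21, set 5) → MISS  vc=[]
2: 0xa9 (blk 21, set 5) → L1-HIT  vc=[]
3: 0x1e7 (blk 60, set 4) → MISS  vc=[20]
4: 0xab (blk 21, set 5) → L1-HIT  vc=[20]
5: 0xac (blk 21, set 5) → L1-HIT  vc=[20]
6: 0x151 (blk 42, set 2) → MISS  vc=[20]
7: 0xa8 (blk 21, set 5) → L1-HIT  vc=[20]
8: 0x62 (blk 12, set 4) → MISS  vc=[20, 60]
9: 0xa4 (blk 20, set 4) → VC-HIT  vc=[12, 60]
10: 0x64 (blk 12, set 4) → VC-HIT  vc=[20, 60]

OUTCOME = VC-HIT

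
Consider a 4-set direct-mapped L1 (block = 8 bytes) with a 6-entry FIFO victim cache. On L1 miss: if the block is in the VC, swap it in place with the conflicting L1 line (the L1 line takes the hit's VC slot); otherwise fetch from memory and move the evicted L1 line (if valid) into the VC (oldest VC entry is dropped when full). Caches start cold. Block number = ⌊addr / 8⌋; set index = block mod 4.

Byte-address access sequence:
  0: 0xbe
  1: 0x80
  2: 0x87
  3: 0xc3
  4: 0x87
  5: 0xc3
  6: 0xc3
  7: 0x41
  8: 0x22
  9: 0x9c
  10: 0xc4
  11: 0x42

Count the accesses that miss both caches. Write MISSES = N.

MISSES = 6

  [0] addr=0xbe blk=23 s=3: MISS | VC []
  [1] addr=0x80 blk=16 s=0: MISS | VC []
  [2] addr=0x87 blk=16 s=0: L1-HIT | VC []
  [3] addr=0xc3 blk=24 s=0: MISS | VC [16]
  [4] addr=0x87 blk=16 s=0: VC-HIT | VC [24]
  [5] addr=0xc3 blk=24 s=0: VC-HIT | VC [16]
  [6] addr=0xc3 blk=24 s=0: L1-HIT | VC [16]
  [7] addr=0x41 blk=8 s=0: MISS | VC [16, 24]
  [8] addr=0x22 blk=4 s=0: MISS | VC [16, 24, 8]
  [9] addr=0x9c blk=19 s=3: MISS | VC [16, 24, 8, 23]
  [10] addr=0xc4 blk=24 s=0: VC-HIT | VC [16, 4, 8, 23]
  [11] addr=0x42 blk=8 s=0: VC-HIT | VC [16, 4, 24, 23]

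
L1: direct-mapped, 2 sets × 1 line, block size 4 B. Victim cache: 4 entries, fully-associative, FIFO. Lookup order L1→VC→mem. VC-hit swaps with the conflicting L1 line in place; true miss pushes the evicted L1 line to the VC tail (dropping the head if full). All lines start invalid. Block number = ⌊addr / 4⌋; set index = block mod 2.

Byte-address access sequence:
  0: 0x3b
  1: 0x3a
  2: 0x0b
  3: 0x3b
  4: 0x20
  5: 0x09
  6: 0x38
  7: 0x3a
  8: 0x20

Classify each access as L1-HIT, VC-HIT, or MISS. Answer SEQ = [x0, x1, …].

  [0] addr=0x3b blk=14 s=0: MISS | VC []
  [1] addr=0x3a blk=14 s=0: L1-HIT | VC []
  [2] addr=0xb blk=2 s=0: MISS | VC [14]
  [3] addr=0x3b blk=14 s=0: VC-HIT | VC [2]
  [4] addr=0x20 blk=8 s=0: MISS | VC [2, 14]
  [5] addr=0x9 blk=2 s=0: VC-HIT | VC [8, 14]
  [6] addr=0x38 blk=14 s=0: VC-HIT | VC [8, 2]
  [7] addr=0x3a blk=14 s=0: L1-HIT | VC [8, 2]
  [8] addr=0x20 blk=8 s=0: VC-HIT | VC [14, 2]

SEQ = [MISS, L1-HIT, MISS, VC-HIT, MISS, VC-HIT, VC-HIT, L1-HIT, VC-HIT]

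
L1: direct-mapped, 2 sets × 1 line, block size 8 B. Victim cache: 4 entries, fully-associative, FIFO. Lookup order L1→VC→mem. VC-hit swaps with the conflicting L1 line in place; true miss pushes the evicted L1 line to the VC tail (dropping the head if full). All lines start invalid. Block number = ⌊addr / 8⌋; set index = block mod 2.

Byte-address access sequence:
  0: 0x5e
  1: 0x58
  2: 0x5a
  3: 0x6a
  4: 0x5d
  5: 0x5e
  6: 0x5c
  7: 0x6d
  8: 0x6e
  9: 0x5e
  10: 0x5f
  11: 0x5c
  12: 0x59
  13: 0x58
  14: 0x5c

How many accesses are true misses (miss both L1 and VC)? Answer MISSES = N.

  [0] addr=0x5e blk=11 s=1: MISS | VC []
  [1] addr=0x58 blk=11 s=1: L1-HIT | VC []
  [2] addr=0x5a blk=11 s=1: L1-HIT | VC []
  [3] addr=0x6a blk=13 s=1: MISS | VC [11]
  [4] addr=0x5d blk=11 s=1: VC-HIT | VC [13]
  [5] addr=0x5e blk=11 s=1: L1-HIT | VC [13]
  [6] addr=0x5c blk=11 s=1: L1-HIT | VC [13]
  [7] addr=0x6d blk=13 s=1: VC-HIT | VC [11]
  [8] addr=0x6e blk=13 s=1: L1-HIT | VC [11]
  [9] addr=0x5e blk=11 s=1: VC-HIT | VC [13]
  [10] addr=0x5f blk=11 s=1: L1-HIT | VC [13]
  [11] addr=0x5c blk=11 s=1: L1-HIT | VC [13]
  [12] addr=0x59 blk=11 s=1: L1-HIT | VC [13]
  [13] addr=0x58 blk=11 s=1: L1-HIT | VC [13]
  [14] addr=0x5c blk=11 s=1: L1-HIT | VC [13]

MISSES = 2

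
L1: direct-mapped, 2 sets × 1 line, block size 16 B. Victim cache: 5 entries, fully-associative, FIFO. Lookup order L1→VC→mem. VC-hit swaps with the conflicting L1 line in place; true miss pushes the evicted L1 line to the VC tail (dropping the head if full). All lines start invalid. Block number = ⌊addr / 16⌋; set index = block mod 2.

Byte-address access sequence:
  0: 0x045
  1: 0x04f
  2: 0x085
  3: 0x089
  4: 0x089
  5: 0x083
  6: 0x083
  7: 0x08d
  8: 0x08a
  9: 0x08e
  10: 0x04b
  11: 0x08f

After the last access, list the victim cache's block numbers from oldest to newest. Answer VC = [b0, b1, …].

VC = [4]

0: 0x45 (blk 4, set 0) → MISS  vc=[]
1: 0x4f (blk 4, set 0) → L1-HIT  vc=[]
2: 0x85 (blk 8, set 0) → MISS  vc=[4]
3: 0x89 (blk 8, set 0) → L1-HIT  vc=[4]
4: 0x89 (blk 8, set 0) → L1-HIT  vc=[4]
5: 0x83 (blk 8, set 0) → L1-HIT  vc=[4]
6: 0x83 (blk 8, set 0) → L1-HIT  vc=[4]
7: 0x8d (blk 8, set 0) → L1-HIT  vc=[4]
8: 0x8a (blk 8, set 0) → L1-HIT  vc=[4]
9: 0x8e (blk 8, set 0) → L1-HIT  vc=[4]
10: 0x4b (blk 4, set 0) → VC-HIT  vc=[8]
11: 0x8f (blk 8, set 0) → VC-HIT  vc=[4]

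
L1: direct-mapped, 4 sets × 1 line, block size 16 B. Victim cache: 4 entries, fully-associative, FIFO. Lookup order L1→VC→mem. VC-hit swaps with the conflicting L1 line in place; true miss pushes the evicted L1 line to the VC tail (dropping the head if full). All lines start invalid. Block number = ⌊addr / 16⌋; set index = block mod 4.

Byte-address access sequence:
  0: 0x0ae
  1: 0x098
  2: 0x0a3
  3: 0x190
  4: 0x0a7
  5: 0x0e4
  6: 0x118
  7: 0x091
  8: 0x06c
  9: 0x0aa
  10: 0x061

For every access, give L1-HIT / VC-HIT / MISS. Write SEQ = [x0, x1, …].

SEQ = [MISS, MISS, L1-HIT, MISS, L1-HIT, MISS, MISS, VC-HIT, MISS, VC-HIT, VC-HIT]

0: 0xae (blk 10, set 2) → MISS  vc=[]
1: 0x98 (blk 9, set 1) → MISS  vc=[]
2: 0xa3 (blk 10, set 2) → L1-HIT  vc=[]
3: 0x190 (blk 25, set 1) → MISS  vc=[9]
4: 0xa7 (blk 10, set 2) → L1-HIT  vc=[9]
5: 0xe4 (blk 14, set 2) → MISS  vc=[9, 10]
6: 0x118 (blk 17, set 1) → MISS  vc=[9, 10, 25]
7: 0x91 (blk 9, set 1) → VC-HIT  vc=[17, 10, 25]
8: 0x6c (blk 6, set 2) → MISS  vc=[17, 10, 25, 14]
9: 0xaa (blk 10, set 2) → VC-HIT  vc=[17, 6, 25, 14]
10: 0x61 (blk 6, set 2) → VC-HIT  vc=[17, 10, 25, 14]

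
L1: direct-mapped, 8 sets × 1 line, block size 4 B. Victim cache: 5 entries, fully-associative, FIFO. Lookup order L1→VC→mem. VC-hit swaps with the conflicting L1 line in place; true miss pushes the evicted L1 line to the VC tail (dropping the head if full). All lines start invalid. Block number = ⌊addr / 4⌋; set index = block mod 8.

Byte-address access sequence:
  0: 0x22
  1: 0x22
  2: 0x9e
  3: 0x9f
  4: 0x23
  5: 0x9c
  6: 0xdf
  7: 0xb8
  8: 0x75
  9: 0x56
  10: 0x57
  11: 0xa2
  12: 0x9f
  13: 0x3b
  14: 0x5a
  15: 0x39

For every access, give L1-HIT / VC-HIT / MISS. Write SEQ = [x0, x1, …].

0: 0x22 (blk 8, set 0) → MISS  vc=[]
1: 0x22 (blk 8, set 0) → L1-HIT  vc=[]
2: 0x9e (blk 39, set 7) → MISS  vc=[]
3: 0x9f (blk 39, set 7) → L1-HIT  vc=[]
4: 0x23 (blk 8, set 0) → L1-HIT  vc=[]
5: 0x9c (blk 39, set 7) → L1-HIT  vc=[]
6: 0xdf (blk 55, set 7) → MISS  vc=[39]
7: 0xb8 (blk 46, set 6) → MISS  vc=[39]
8: 0x75 (blk 29, set 5) → MISS  vc=[39]
9: 0x56 (blk 21, set 5) → MISS  vc=[39, 29]
10: 0x57 (blk 21, set 5) → L1-HIT  vc=[39, 29]
11: 0xa2 (blk 40, set 0) → MISS  vc=[39, 29, 8]
12: 0x9f (blk 39, set 7) → VC-HIT  vc=[55, 29, 8]
13: 0x3b (blk 14, set 6) → MISS  vc=[55, 29, 8, 46]
14: 0x5a (blk 22, set 6) → MISS  vc=[55, 29, 8, 46, 14]
15: 0x39 (blk 14, set 6) → VC-HIT  vc=[55, 29, 8, 46, 22]

SEQ = [MISS, L1-HIT, MISS, L1-HIT, L1-HIT, L1-HIT, MISS, MISS, MISS, MISS, L1-HIT, MISS, VC-HIT, MISS, MISS, VC-HIT]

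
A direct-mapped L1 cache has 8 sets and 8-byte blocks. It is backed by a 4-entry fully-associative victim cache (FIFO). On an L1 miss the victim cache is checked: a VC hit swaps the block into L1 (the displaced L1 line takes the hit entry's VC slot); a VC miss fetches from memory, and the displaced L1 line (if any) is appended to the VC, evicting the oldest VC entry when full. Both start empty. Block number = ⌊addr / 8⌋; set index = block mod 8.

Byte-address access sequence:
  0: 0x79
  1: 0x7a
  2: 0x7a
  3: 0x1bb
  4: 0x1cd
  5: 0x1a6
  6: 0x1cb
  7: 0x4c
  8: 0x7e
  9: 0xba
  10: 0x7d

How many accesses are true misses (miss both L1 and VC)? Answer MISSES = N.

MISSES = 6

  [0] addr=0x79 blk=15 s=7: MISS | VC []
  [1] addr=0x7a blk=15 s=7: L1-HIT | VC []
  [2] addr=0x7a blk=15 s=7: L1-HIT | VC []
  [3] addr=0x1bb blk=55 s=7: MISS | VC [15]
  [4] addr=0x1cd blk=57 s=1: MISS | VC [15]
  [5] addr=0x1a6 blk=52 s=4: MISS | VC [15]
  [6] addr=0x1cb blk=57 s=1: L1-HIT | VC [15]
  [7] addr=0x4c blk=9 s=1: MISS | VC [15, 57]
  [8] addr=0x7e blk=15 s=7: VC-HIT | VC [55, 57]
  [9] addr=0xba blk=23 s=7: MISS | VC [55, 57, 15]
  [10] addr=0x7d blk=15 s=7: VC-HIT | VC [55, 57, 23]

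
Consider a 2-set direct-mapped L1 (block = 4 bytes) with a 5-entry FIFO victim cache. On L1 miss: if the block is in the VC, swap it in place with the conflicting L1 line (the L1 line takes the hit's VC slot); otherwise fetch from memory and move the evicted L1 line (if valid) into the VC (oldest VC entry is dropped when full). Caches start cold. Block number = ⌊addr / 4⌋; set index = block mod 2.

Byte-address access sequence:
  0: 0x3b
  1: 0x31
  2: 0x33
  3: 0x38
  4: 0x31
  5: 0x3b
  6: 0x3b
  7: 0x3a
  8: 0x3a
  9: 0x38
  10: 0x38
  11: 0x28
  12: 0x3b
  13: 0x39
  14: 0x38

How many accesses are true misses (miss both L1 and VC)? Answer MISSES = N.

MISSES = 3

  [0] addr=0x3b blk=14 s=0: MISS | VC []
  [1] addr=0x31 blk=12 s=0: MISS | VC [14]
  [2] addr=0x33 blk=12 s=0: L1-HIT | VC [14]
  [3] addr=0x38 blk=14 s=0: VC-HIT | VC [12]
  [4] addr=0x31 blk=12 s=0: VC-HIT | VC [14]
  [5] addr=0x3b blk=14 s=0: VC-HIT | VC [12]
  [6] addr=0x3b blk=14 s=0: L1-HIT | VC [12]
  [7] addr=0x3a blk=14 s=0: L1-HIT | VC [12]
  [8] addr=0x3a blk=14 s=0: L1-HIT | VC [12]
  [9] addr=0x38 blk=14 s=0: L1-HIT | VC [12]
  [10] addr=0x38 blk=14 s=0: L1-HIT | VC [12]
  [11] addr=0x28 blk=10 s=0: MISS | VC [12, 14]
  [12] addr=0x3b blk=14 s=0: VC-HIT | VC [12, 10]
  [13] addr=0x39 blk=14 s=0: L1-HIT | VC [12, 10]
  [14] addr=0x38 blk=14 s=0: L1-HIT | VC [12, 10]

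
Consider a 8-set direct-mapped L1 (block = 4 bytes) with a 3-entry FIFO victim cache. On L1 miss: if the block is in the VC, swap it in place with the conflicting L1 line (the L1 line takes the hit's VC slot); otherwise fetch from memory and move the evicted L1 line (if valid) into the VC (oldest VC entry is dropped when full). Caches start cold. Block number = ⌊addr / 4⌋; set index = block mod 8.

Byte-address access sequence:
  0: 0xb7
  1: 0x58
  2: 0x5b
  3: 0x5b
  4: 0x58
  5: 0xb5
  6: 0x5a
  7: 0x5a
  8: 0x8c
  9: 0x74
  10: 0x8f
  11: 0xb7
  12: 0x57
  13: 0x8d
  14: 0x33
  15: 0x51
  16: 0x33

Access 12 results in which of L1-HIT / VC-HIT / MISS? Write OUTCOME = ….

OUTCOME = MISS

  [0] addr=0xb7 blk=45 s=5: MISS | VC []
  [1] addr=0x58 blk=22 s=6: MISS | VC []
  [2] addr=0x5b blk=22 s=6: L1-HIT | VC []
  [3] addr=0x5b blk=22 s=6: L1-HIT | VC []
  [4] addr=0x58 blk=22 s=6: L1-HIT | VC []
  [5] addr=0xb5 blk=45 s=5: L1-HIT | VC []
  [6] addr=0x5a blk=22 s=6: L1-HIT | VC []
  [7] addr=0x5a blk=22 s=6: L1-HIT | VC []
  [8] addr=0x8c blk=35 s=3: MISS | VC []
  [9] addr=0x74 blk=29 s=5: MISS | VC [45]
  [10] addr=0x8f blk=35 s=3: L1-HIT | VC [45]
  [11] addr=0xb7 blk=45 s=5: VC-HIT | VC [29]
  [12] addr=0x57 blk=21 s=5: MISS | VC [29, 45]
  [13] addr=0x8d blk=35 s=3: L1-HIT | VC [29, 45]
  [14] addr=0x33 blk=12 s=4: MISS | VC [29, 45]
  [15] addr=0x51 blk=20 s=4: MISS | VC [29, 45, 12]
  [16] addr=0x33 blk=12 s=4: VC-HIT | VC [29, 45, 20]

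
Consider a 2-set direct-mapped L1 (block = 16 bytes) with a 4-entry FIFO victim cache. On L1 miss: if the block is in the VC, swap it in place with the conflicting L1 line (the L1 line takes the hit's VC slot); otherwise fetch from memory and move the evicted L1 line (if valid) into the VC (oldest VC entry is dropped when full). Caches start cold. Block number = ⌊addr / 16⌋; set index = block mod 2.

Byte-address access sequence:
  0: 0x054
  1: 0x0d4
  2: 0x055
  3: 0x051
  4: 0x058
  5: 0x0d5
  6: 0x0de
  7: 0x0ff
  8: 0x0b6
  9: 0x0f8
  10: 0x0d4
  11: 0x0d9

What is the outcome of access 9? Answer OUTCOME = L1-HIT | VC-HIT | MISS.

#0 0x54→b5/s1 MISS; vc=[]
#1 0xd4→b13/s1 MISS; vc=[5]
#2 0x55→b5/s1 VC-HIT; vc=[13]
#3 0x51→b5/s1 L1-HIT; vc=[13]
#4 0x58→b5/s1 L1-HIT; vc=[13]
#5 0xd5→b13/s1 VC-HIT; vc=[5]
#6 0xde→b13/s1 L1-HIT; vc=[5]
#7 0xff→b15/s1 MISS; vc=[5,13]
#8 0xb6→b11/s1 MISS; vc=[5,13,15]
#9 0xf8→b15/s1 VC-HIT; vc=[5,13,11]
#10 0xd4→b13/s1 VC-HIT; vc=[5,15,11]
#11 0xd9→b13/s1 L1-HIT; vc=[5,15,11]

OUTCOME = VC-HIT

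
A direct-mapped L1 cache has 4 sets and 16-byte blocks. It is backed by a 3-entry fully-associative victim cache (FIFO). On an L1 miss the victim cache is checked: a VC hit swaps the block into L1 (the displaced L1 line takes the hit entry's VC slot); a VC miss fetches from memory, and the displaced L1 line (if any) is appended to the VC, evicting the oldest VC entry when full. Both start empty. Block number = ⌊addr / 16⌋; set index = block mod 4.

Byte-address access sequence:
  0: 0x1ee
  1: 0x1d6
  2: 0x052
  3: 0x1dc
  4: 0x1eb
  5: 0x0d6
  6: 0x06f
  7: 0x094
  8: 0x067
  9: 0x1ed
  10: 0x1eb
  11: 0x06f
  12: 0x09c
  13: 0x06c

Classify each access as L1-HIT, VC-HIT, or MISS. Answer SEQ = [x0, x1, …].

#0 0x1ee→b30/s2 MISS; vc=[]
#1 0x1d6→b29/s1 MISS; vc=[]
#2 0x52→b5/s1 MISS; vc=[29]
#3 0x1dc→b29/s1 VC-HIT; vc=[5]
#4 0x1eb→b30/s2 L1-HIT; vc=[5]
#5 0xd6→b13/s1 MISS; vc=[5,29]
#6 0x6f→b6/s2 MISS; vc=[5,29,30]
#7 0x94→b9/s1 MISS; vc=[29,30,13]
#8 0x67→b6/s2 L1-HIT; vc=[29,30,13]
#9 0x1ed→b30/s2 VC-HIT; vc=[29,6,13]
#10 0x1eb→b30/s2 L1-HIT; vc=[29,6,13]
#11 0x6f→b6/s2 VC-HIT; vc=[29,30,13]
#12 0x9c→b9/s1 L1-HIT; vc=[29,30,13]
#13 0x6c→b6/s2 L1-HIT; vc=[29,30,13]

SEQ = [MISS, MISS, MISS, VC-HIT, L1-HIT, MISS, MISS, MISS, L1-HIT, VC-HIT, L1-HIT, VC-HIT, L1-HIT, L1-HIT]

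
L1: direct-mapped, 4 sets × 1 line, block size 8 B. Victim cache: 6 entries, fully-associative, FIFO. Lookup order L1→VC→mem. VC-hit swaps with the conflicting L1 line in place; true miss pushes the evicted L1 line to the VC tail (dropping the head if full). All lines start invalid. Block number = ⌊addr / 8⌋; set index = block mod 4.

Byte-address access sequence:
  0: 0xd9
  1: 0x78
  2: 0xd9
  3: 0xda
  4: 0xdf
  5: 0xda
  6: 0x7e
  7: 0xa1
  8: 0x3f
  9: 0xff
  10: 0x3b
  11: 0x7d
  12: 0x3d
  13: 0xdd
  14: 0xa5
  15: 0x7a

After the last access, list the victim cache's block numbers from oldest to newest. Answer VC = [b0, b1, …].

  [0] addr=0xd9 blk=27 s=3: MISS | VC []
  [1] addr=0x78 blk=15 s=3: MISS | VC [27]
  [2] addr=0xd9 blk=27 s=3: VC-HIT | VC [15]
  [3] addr=0xda blk=27 s=3: L1-HIT | VC [15]
  [4] addr=0xdf blk=27 s=3: L1-HIT | VC [15]
  [5] addr=0xda blk=27 s=3: L1-HIT | VC [15]
  [6] addr=0x7e blk=15 s=3: VC-HIT | VC [27]
  [7] addr=0xa1 blk=20 s=0: MISS | VC [27]
  [8] addr=0x3f blk=7 s=3: MISS | VC [27, 15]
  [9] addr=0xff blk=31 s=3: MISS | VC [27, 15, 7]
  [10] addr=0x3b blk=7 s=3: VC-HIT | VC [27, 15, 31]
  [11] addr=0x7d blk=15 s=3: VC-HIT | VC [27, 7, 31]
  [12] addr=0x3d blk=7 s=3: VC-HIT | VC [27, 15, 31]
  [13] addr=0xdd blk=27 s=3: VC-HIT | VC [7, 15, 31]
  [14] addr=0xa5 blk=20 s=0: L1-HIT | VC [7, 15, 31]
  [15] addr=0x7a blk=15 s=3: VC-HIT | VC [7, 27, 31]

VC = [7, 27, 31]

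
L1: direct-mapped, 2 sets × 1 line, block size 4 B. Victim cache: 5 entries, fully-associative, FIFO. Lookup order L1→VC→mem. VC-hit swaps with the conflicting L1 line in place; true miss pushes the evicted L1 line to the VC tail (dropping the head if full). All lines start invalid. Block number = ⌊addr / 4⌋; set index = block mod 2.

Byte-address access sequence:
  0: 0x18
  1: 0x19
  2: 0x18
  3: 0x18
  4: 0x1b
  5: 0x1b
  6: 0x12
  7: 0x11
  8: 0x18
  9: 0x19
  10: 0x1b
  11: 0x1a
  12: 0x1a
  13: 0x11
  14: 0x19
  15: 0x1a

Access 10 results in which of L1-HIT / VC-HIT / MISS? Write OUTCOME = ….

OUTCOME = L1-HIT

0: 0x18 (blk 6, set 0) → MISS  vc=[]
1: 0x19 (blk 6, set 0) → L1-HIT  vc=[]
2: 0x18 (blk 6, set 0) → L1-HIT  vc=[]
3: 0x18 (blk 6, set 0) → L1-HIT  vc=[]
4: 0x1b (blk 6, set 0) → L1-HIT  vc=[]
5: 0x1b (blk 6, set 0) → L1-HIT  vc=[]
6: 0x12 (blk 4, set 0) → MISS  vc=[6]
7: 0x11 (blk 4, set 0) → L1-HIT  vc=[6]
8: 0x18 (blk 6, set 0) → VC-HIT  vc=[4]
9: 0x19 (blk 6, set 0) → L1-HIT  vc=[4]
10: 0x1b (blk 6, set 0) → L1-HIT  vc=[4]
11: 0x1a (blk 6, set 0) → L1-HIT  vc=[4]
12: 0x1a (blk 6, set 0) → L1-HIT  vc=[4]
13: 0x11 (blk 4, set 0) → VC-HIT  vc=[6]
14: 0x19 (blk 6, set 0) → VC-HIT  vc=[4]
15: 0x1a (blk 6, set 0) → L1-HIT  vc=[4]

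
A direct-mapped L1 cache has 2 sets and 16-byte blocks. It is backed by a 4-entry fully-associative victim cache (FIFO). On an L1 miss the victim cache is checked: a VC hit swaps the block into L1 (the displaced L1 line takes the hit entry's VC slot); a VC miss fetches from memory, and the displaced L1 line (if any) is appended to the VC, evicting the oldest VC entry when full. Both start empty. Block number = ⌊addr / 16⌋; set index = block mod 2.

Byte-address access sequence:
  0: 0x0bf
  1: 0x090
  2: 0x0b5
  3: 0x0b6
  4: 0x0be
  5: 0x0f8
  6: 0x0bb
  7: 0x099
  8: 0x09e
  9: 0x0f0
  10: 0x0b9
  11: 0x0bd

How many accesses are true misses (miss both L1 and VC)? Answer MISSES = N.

#0 0xbf→b11/s1 MISS; vc=[]
#1 0x90→b9/s1 MISS; vc=[11]
#2 0xb5→b11/s1 VC-HIT; vc=[9]
#3 0xb6→b11/s1 L1-HIT; vc=[9]
#4 0xbe→b11/s1 L1-HIT; vc=[9]
#5 0xf8→b15/s1 MISS; vc=[9,11]
#6 0xbb→b11/s1 VC-HIT; vc=[9,15]
#7 0x99→b9/s1 VC-HIT; vc=[11,15]
#8 0x9e→b9/s1 L1-HIT; vc=[11,15]
#9 0xf0→b15/s1 VC-HIT; vc=[11,9]
#10 0xb9→b11/s1 VC-HIT; vc=[15,9]
#11 0xbd→b11/s1 L1-HIT; vc=[15,9]

MISSES = 3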